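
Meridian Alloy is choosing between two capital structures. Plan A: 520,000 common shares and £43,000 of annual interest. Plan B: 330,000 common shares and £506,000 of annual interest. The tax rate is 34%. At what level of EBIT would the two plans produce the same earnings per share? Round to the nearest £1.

£1,310,158

Set EPS_A = EPS_B: (EBIT − £43,000)(1 − 0.34) ÷ 520,000 = (EBIT − £506,000)(1 − 0.34) ÷ 330,000.
The (1 − t) factor cancels: (EBIT − 43,000) × 330,000 = (EBIT − 506,000) × 520,000.
Solving, EBIT = (506,000·520,000 − 43,000·330,000) / (520,000 − 330,000) = 248,930,000,000 / 190,000 = 1,310,157.89.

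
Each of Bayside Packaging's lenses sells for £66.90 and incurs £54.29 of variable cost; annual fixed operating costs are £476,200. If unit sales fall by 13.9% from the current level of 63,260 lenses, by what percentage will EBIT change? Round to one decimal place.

-34.5%

At 63,260 units, contribution = 63,260 × £12.61 = £797,708.60.
Operating income = contribution − fixed costs = £797,708.60 − £476,200 = £321,508.60.
DOL = contribution ÷ EBIT = £797,708.60 ÷ £321,508.60 = 2.4811.
So EBIT moves 2.4811 × (-13.9%) = -34.5%.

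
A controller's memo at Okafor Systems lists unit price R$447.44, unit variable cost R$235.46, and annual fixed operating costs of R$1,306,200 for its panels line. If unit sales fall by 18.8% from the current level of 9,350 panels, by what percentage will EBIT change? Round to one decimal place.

At 9,350 units, contribution = 9,350 × R$211.98 = R$1,982,013.00.
EBIT = R$1,982,013.00 − R$1,306,200 = R$675,813.00.
So DOL = total CM / EBIT = R$1,982,013.00 / R$675,813.00 = 2.9328.
So EBIT moves 2.9328 × (-18.8%) = -55.1%.

-55.1%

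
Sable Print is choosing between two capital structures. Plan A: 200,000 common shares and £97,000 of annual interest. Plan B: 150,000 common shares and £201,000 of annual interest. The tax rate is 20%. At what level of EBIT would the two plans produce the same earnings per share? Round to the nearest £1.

At indifference, (EBIT − 97,000)(1 − t)/200,000 = (EBIT − 201,000)(1 − t)/150,000.
Cancelling (1 − t) and cross-multiplying: 150,000·(EBIT − 97,000) = 200,000·(EBIT − 201,000).
Solving, EBIT = (201,000·200,000 − 97,000·150,000) / (200,000 − 150,000) = 25,650,000,000 / 50,000 = 513,000.00.

£513,000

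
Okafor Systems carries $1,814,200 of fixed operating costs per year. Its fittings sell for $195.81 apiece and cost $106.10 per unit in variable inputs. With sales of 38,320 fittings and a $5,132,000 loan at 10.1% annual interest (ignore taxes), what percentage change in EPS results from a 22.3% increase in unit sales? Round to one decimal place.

+69.4%

Contribution at this volume is 38,320 × $89.71 = $3,437,687.20.
EBIT = $3,437,687.20 − $1,814,200 = $1,623,487.20.
After interest of $518,332.00, pre-tax earnings = $1,105,155.20.
Degree of combined leverage = contribution ÷ (EBIT − I) = $3,437,687.20 ÷ $1,105,155.20 = 3.1106.
EPS therefore changes by 3.1106 × (+22.3%) = +69.4%.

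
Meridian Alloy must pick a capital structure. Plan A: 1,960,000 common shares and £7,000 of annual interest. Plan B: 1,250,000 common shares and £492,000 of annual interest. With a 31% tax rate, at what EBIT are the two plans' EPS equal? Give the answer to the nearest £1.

£1,345,873

Set EPS_A = EPS_B: (EBIT − £7,000)(1 − 0.31) ÷ 1,960,000 = (EBIT − £492,000)(1 − 0.31) ÷ 1,250,000.
The (1 − t) factor cancels: (EBIT − 7,000) × 1,250,000 = (EBIT − 492,000) × 1,960,000.
Solving, EBIT = (492,000·1,960,000 − 7,000·1,250,000) / (1,960,000 − 1,250,000) = 955,570,000,000 / 710,000 = 1,345,873.24.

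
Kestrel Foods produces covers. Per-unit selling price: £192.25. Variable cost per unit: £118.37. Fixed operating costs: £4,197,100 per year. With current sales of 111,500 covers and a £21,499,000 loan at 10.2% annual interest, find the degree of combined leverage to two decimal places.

At 111,500 units, contribution = 111,500 × £73.88 = £8,237,620.00.
Subtracting fixed costs: EBIT = £8,237,620.00 − £4,197,100 = £4,040,520.00. Interest = £2,192,898.00, so EBIT − I = £1,847,622.00.
DCL = contribution ÷ (EBIT − I) = £8,237,620.00 ÷ £1,847,622.00 = 4.4585.

4.46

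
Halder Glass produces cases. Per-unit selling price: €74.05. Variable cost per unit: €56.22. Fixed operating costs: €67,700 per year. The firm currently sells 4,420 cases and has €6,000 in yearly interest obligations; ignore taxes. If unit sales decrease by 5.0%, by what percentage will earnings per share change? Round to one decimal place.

At 4,420 units, contribution = 4,420 × €17.83 = €78,808.60.
Operating income = contribution − fixed costs = €78,808.60 − €67,700 = €11,108.60.
Interest = €6,000.00, so EBIT − I = €5,108.60.
DCL = total CM / (EBIT − I) = €78,808.60 / €5,108.60 = 15.4267.
EPS therefore changes by 15.4267 × (-5.0%) = -77.1%.

-77.1%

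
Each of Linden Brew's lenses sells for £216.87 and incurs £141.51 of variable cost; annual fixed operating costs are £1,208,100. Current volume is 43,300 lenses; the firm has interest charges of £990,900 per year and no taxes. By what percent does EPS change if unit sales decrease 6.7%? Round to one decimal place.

-20.5%

Contribution at this volume is 43,300 × £75.36 = £3,263,088.00.
Operating income = contribution − fixed costs = £3,263,088.00 − £1,208,100 = £2,054,988.00.
Interest = £990,900.00, so EBIT − I = £1,064,088.00.
Degree of combined leverage = contribution ÷ (EBIT − I) = £3,263,088.00 ÷ £1,064,088.00 = 3.0666.
%ΔEPS = DCL × %ΔSales = 3.0666 × -6.7% = -20.5%.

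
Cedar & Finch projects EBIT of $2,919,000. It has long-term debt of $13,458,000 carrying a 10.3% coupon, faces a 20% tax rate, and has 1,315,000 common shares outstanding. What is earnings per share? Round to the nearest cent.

Interest = $1,386,174.00, so EBT = $2,919,000 − $1,386,174.00 = $1,532,826.00.
Net income = $1,532,826.00 × (1 − 0.20) = $1,226,260.80.
Per share: $1,226,260.80 / 1,315,000 shares = $0.93.

$0.93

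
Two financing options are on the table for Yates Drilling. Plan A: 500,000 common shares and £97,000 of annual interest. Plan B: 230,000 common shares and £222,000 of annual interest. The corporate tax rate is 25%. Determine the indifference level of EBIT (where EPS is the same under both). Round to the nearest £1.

£328,481

Set EPS_A = EPS_B: (EBIT − £97,000)(1 − 0.25) ÷ 500,000 = (EBIT − £222,000)(1 − 0.25) ÷ 230,000.
The (1 − t) factor cancels: (EBIT − 97,000) × 230,000 = (EBIT − 222,000) × 500,000.
Solving, EBIT = (222,000·500,000 − 97,000·230,000) / (500,000 − 230,000) = 88,690,000,000 / 270,000 = 328,481.48.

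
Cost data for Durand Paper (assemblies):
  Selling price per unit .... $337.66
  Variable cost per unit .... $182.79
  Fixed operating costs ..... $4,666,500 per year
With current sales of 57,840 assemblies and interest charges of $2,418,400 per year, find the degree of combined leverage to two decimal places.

Total contribution margin = 57,840 × $154.87 = $8,957,680.80.
EBIT = $8,957,680.80 − $4,666,500 = $4,291,180.80. Interest = $2,418,400.00, so EBIT − I = $1,872,780.80.
Degree of total leverage = total CM / (EBIT − interest) = $8,957,680.80 / $1,872,780.80 = 4.7831.

4.78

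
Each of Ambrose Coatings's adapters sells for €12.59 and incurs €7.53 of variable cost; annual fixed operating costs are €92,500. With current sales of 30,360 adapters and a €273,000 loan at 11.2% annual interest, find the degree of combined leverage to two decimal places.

5.03

Total contribution margin = 30,360 × €5.06 = €153,621.60.
EBIT = €153,621.60 − €92,500 = €61,121.60. Interest = €30,576.00, so EBIT − I = €30,545.60.
Degree of total leverage = total CM / (EBIT − interest) = €153,621.60 / €30,545.60 = 5.0293.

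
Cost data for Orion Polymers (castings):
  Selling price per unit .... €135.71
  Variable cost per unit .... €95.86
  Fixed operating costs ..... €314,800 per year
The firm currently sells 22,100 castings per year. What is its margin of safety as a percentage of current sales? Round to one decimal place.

Each unit contributes €135.71 − €95.86 = €39.85. Break-even units = €314,800 ÷ €39.85 = 7,899.62; break-even revenue = 7,899.62 × €135.71 = €1,072,057.92.
Current sales = 22,100 × €135.71 = €2,999,191.00.
Margin of safety = (€2,999,191.00 − €1,072,057.92) ÷ €2,999,191.00 = 64.3%.

64.3%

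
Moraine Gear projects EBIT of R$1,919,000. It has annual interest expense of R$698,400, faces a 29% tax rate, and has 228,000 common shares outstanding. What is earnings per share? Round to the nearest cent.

Pre-tax income = R$1,919,000 − R$698,400.00 = R$1,220,600.00.
Net income = R$1,220,600.00 × (1 − 0.29) = R$866,626.00.
Per share: R$866,626.00 / 228,000 shares = R$3.80.

R$3.80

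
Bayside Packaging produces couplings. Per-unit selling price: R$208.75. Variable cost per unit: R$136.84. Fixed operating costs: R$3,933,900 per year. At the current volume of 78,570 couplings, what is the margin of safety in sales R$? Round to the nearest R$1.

R$4,981,635

Unit CM = price − variable cost = R$208.75 − R$136.84 = R$71.91. Break-even units = R$3,933,900 ÷ R$71.91 = 54,705.88; break-even revenue = 54,705.88 × R$208.75 = R$11,419,852.94.
Actual sales revenue = 78,570 × R$208.75 = R$16,401,487.50.
Margin of safety = R$16,401,487.50 − R$11,419,852.94 = R$4,981,635.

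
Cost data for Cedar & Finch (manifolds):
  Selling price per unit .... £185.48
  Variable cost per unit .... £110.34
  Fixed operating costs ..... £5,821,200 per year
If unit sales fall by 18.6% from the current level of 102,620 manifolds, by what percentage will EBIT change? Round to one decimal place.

Contribution at this volume is 102,620 × £75.14 = £7,710,866.80.
Operating income = contribution − fixed costs = £7,710,866.80 − £5,821,200 = £1,889,666.80.
Degree of operating leverage = £7,710,866.80 / £1,889,666.80 = 4.0805.
%ΔEBIT = DOL × %ΔSales = 4.0805 × -18.6% = -75.9%.

-75.9%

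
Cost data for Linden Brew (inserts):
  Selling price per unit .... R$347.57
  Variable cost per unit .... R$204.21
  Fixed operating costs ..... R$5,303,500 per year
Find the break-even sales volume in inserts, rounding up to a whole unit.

Each unit contributes R$347.57 − R$204.21 = R$143.36.
Break-even volume = fixed costs ÷ CM per unit = R$5,303,500 ÷ R$143.36 = 36,994.28, so 36,995 inserts.

36,995 inserts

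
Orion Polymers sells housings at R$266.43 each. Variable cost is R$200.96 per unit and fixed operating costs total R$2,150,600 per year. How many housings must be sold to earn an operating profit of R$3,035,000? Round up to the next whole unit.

Unit CM = price − variable cost = R$266.43 − R$200.96 = R$65.47.
Need Q such that Q × R$65.47 − R$2,150,600 = R$3,035,000, i.e. Q = R$5,185,600 / R$65.47 = 79,205.74 → 79,206.

79,206 housings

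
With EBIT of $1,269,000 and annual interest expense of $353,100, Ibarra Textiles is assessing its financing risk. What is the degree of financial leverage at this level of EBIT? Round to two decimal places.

1.39

Interest = $353,100.00.
Degree of financial leverage = EBIT / (EBIT − interest) = $1,269,000 / $915,900.00 = 1.3855.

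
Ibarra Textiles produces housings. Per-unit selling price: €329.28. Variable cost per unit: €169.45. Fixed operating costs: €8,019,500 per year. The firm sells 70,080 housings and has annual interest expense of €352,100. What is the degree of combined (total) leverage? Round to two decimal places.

3.96

At 70,080 units, contribution = 70,080 × €159.83 = €11,200,886.40.
EBIT = €11,200,886.40 − €8,019,500 = €3,181,386.40. Interest = €352,100.00.
DOL = €11,200,886.40 ÷ €3,181,386.40 = 3.5208; DFL = €3,181,386.40 ÷ €2,829,286.40 = 1.1244.
DCL = DOL × DFL = 3.5208 × 1.1244 = 3.9588.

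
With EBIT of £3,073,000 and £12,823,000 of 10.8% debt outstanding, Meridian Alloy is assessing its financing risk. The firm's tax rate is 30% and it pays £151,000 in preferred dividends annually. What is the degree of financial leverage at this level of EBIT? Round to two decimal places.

Annual interest charges come to £1,384,884.00.
Pre-tax preferred-dividend burden = £151,000 ÷ (1 − 0.30) = £215,714.29.
DFL = EBIT ÷ [EBIT − I − D_p/(1−t)] = £3,073,000 ÷ [£3,073,000 − £1,384,884.00 − £215,714.29] = £3,073,000 ÷ £1,472,401.71 = 2.0871.

2.09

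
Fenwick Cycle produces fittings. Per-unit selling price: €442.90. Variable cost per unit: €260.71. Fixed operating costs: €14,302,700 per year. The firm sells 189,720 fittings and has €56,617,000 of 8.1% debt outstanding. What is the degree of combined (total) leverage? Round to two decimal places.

Total contribution margin = 189,720 × €182.19 = €34,565,086.80.
Operating income = contribution − fixed costs = €34,565,086.80 − €14,302,700 = €20,262,386.80. Interest = €4,585,977.00.
DOL = €34,565,086.80 ÷ €20,262,386.80 = 1.7059; DFL = €20,262,386.80 ÷ €15,676,409.80 = 1.2925.
Combined leverage = 1.7059 × 1.2925 = 2.2049.

2.20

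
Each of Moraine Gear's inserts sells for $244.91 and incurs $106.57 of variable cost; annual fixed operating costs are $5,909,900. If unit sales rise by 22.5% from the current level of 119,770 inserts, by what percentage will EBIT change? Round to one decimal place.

+35.0%

At 119,770 units, contribution = 119,770 × $138.34 = $16,568,981.80.
Subtracting fixed costs: EBIT = $16,568,981.80 − $5,909,900 = $10,659,081.80.
DOL = contribution ÷ EBIT = $16,568,981.80 ÷ $10,659,081.80 = 1.5544.
Operating income changes by 1.5544 × +22.5% = +35.0%.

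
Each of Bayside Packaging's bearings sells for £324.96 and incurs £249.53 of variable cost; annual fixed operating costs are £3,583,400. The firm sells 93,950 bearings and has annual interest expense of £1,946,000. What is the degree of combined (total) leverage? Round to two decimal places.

Total contribution margin = 93,950 × £75.43 = £7,086,648.50.
EBIT = £7,086,648.50 − £3,583,400 = £3,503,248.50. Interest = £1,946,000.00, so EBIT − I = £1,557,248.50.
Degree of total leverage = total CM / (EBIT − interest) = £7,086,648.50 / £1,557,248.50 = 4.5507.

4.55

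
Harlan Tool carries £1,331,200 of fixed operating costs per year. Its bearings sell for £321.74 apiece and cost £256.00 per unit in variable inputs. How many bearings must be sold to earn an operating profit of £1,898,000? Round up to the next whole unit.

Contribution margin per unit = £321.74 − £256.00 = £65.74.
Required volume = (fixed costs + target profit) ÷ CM = (£1,331,200 + £1,898,000) ÷ £65.74 = 49,120.78, so 49,121 bearings.

49,121 bearings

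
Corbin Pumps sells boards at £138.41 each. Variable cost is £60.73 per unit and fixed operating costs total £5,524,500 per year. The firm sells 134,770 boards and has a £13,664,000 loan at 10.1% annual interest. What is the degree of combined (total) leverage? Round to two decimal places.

2.94

At 134,770 units, contribution = 134,770 × £77.68 = £10,468,933.60.
EBIT = £10,468,933.60 − £5,524,500 = £4,944,433.60. Interest = £1,380,064.00, so EBIT − I = £3,564,369.60.
Degree of total leverage = total CM / (EBIT − interest) = £10,468,933.60 / £3,564,369.60 = 2.9371.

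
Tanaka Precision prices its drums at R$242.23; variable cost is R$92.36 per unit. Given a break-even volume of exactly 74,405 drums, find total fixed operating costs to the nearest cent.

Contribution margin per unit = R$242.23 − R$92.36 = R$149.87.
Since BE = FC / CM, FC = 74,405 × R$149.87 = R$11,151,077.35.

R$11,151,077.35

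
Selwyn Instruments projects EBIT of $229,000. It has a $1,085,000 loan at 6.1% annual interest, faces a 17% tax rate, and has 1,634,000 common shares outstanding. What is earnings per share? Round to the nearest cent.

Interest = $66,185.00, so EBT = $229,000 − $66,185.00 = $162,815.00.
Net income = $162,815.00 × (1 − 0.17) = $135,136.45.
EPS = $135,136.45 ÷ 1,634,000 = $0.08.

$0.08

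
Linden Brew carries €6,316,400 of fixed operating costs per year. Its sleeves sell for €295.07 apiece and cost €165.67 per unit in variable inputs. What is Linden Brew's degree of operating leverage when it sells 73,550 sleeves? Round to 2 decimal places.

At 73,550 units, contribution = 73,550 × €129.40 = €9,517,370.00.
Operating income = contribution − fixed costs = €9,517,370.00 − €6,316,400 = €3,200,970.00.
DOL = contribution ÷ EBIT = €9,517,370.00 ÷ €3,200,970.00 = 2.9733.

2.97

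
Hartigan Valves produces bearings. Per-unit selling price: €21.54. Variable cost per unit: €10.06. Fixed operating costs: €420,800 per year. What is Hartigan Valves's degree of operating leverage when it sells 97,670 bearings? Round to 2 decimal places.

1.60

Total contribution margin = 97,670 × €11.48 = €1,121,251.60.
Operating income = contribution − fixed costs = €1,121,251.60 − €420,800 = €700,451.60.
DOL = contribution ÷ EBIT = €1,121,251.60 ÷ €700,451.60 = 1.6008.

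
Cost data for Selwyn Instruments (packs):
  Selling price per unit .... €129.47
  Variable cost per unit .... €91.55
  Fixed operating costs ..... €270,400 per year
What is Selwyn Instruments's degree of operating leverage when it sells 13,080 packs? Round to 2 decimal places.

Total contribution margin = 13,080 × €37.92 = €495,993.60.
EBIT = €495,993.60 − €270,400 = €225,593.60.
Degree of operating leverage = €495,993.60 / €225,593.60 = 2.1986.

2.20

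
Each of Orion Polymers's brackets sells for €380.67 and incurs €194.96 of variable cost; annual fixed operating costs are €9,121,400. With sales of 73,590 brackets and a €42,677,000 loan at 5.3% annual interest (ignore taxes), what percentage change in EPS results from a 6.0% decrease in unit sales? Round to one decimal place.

-35.9%

At 73,590 units, contribution = 73,590 × €185.71 = €13,666,398.90.
Operating income = contribution − fixed costs = €13,666,398.90 − €9,121,400 = €4,544,998.90.
Interest = €2,261,881.00, so EBIT − I = €2,283,117.90.
Degree of combined leverage = contribution ÷ (EBIT − I) = €13,666,398.90 ÷ €2,283,117.90 = 5.9858.
EPS therefore changes by 5.9858 × (-6.0%) = -35.9%.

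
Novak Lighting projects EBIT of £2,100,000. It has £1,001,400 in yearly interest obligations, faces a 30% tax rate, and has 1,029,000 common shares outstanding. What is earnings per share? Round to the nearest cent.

Interest = £1,001,400.00, so EBT = £2,100,000 − £1,001,400.00 = £1,098,600.00.
Net income = £1,098,600.00 × (1 − 0.30) = £769,020.00.
Per share: £769,020.00 / 1,029,000 shares = £0.75.

£0.75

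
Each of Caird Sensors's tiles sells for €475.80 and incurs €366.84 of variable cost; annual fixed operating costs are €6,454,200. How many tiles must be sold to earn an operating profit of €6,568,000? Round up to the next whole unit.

119,514 tiles

Contribution margin per unit = €475.80 − €366.84 = €108.96.
Need Q such that Q × €108.96 − €6,454,200 = €6,568,000, i.e. Q = €13,022,200 / €108.96 = 119,513.58 → 119,514.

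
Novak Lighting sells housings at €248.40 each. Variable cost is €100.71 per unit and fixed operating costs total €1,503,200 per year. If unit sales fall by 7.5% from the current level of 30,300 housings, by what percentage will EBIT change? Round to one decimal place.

-11.3%

At 30,300 units, contribution = 30,300 × €147.69 = €4,475,007.00.
Operating income = contribution − fixed costs = €4,475,007.00 − €1,503,200 = €2,971,807.00.
So DOL = total CM / EBIT = €4,475,007.00 / €2,971,807.00 = 1.5058.
So EBIT moves 1.5058 × (-7.5%) = -11.3%.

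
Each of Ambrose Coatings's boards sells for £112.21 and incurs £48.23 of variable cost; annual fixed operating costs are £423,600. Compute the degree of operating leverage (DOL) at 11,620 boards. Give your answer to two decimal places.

Total contribution margin = 11,620 × £63.98 = £743,447.60.
EBIT = £743,447.60 − £423,600 = £319,847.60.
So DOL = total CM / EBIT = £743,447.60 / £319,847.60 = 2.3244.

2.32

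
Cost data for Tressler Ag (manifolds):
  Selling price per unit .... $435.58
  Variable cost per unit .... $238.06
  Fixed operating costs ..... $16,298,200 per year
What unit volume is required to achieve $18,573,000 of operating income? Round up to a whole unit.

176,546 manifolds

Unit CM = price − variable cost = $435.58 − $238.06 = $197.52.
Need Q such that Q × $197.52 − $16,298,200 = $18,573,000, i.e. Q = $34,871,200 / $197.52 = 176,545.16 → 176,546.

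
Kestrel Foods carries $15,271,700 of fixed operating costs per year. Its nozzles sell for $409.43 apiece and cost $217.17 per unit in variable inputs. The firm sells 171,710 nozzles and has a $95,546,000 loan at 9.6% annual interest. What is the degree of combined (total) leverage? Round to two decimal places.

Contribution at this volume is 171,710 × $192.26 = $33,012,964.60.
Operating income = contribution − fixed costs = $33,012,964.60 − $15,271,700 = $17,741,264.60. Interest = $9,172,416.00.
DOL = $33,012,964.60 ÷ $17,741,264.60 = 1.8608; DFL = $17,741,264.60 ÷ $8,568,848.60 = 2.0704.
DCL = DOL × DFL = 1.8608 × 2.0704 = 3.8526.

3.85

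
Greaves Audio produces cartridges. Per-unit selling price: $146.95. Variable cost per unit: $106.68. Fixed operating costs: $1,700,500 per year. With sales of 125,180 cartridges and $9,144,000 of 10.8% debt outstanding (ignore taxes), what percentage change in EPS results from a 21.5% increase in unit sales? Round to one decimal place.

+46.1%

At 125,180 units, contribution = 125,180 × $40.27 = $5,040,998.60.
Subtracting fixed costs: EBIT = $5,040,998.60 − $1,700,500 = $3,340,498.60.
Interest = $987,552.00, so EBIT − I = $2,352,946.60.
DCL = total CM / (EBIT − I) = $5,040,998.60 / $2,352,946.60 = 2.1424.
EPS therefore changes by 2.1424 × (+21.5%) = +46.1%.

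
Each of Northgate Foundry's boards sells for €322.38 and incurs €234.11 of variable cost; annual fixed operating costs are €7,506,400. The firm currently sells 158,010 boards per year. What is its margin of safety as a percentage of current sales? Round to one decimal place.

Each unit contributes €322.38 − €234.11 = €88.27. Break-even units = €7,506,400 ÷ €88.27 = 85,039.08; break-even revenue = 85,039.08 × €322.38 = €27,414,900.10.
Actual sales revenue = 158,010 × €322.38 = €50,939,263.80.
Margin of safety = (€50,939,263.80 − €27,414,900.10) ÷ €50,939,263.80 = 46.2%.

46.2%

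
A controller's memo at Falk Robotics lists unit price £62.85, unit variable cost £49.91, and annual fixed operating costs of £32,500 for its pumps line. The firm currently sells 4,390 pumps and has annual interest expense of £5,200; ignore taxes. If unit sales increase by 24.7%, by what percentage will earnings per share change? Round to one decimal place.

+73.4%

Total contribution margin = 4,390 × £12.94 = £56,806.60.
Subtracting fixed costs: EBIT = £56,806.60 − £32,500 = £24,306.60.
Interest = £5,200.00, so EBIT − I = £19,106.60.
DCL = total CM / (EBIT − I) = £56,806.60 / £19,106.60 = 2.9731.
%ΔEPS = DCL × %ΔSales = 2.9731 × +24.7% = +73.4%.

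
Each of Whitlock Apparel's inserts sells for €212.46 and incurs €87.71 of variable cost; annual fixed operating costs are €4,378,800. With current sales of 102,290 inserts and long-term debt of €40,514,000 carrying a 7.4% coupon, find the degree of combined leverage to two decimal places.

At 102,290 units, contribution = 102,290 × €124.75 = €12,760,677.50.
Operating income = contribution − fixed costs = €12,760,677.50 − €4,378,800 = €8,381,877.50. Interest = €2,998,036.00, so EBIT − I = €5,383,841.50.
Degree of total leverage = total CM / (EBIT − interest) = €12,760,677.50 / €5,383,841.50 = 2.3702.

2.37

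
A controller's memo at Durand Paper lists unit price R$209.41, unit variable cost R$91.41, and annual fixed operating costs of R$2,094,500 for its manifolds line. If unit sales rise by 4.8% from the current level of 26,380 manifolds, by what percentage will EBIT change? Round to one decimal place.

+14.7%

Contribution at this volume is 26,380 × R$118.00 = R$3,112,840.00.
Operating income = contribution − fixed costs = R$3,112,840.00 − R$2,094,500 = R$1,018,340.00.
So DOL = total CM / EBIT = R$3,112,840.00 / R$1,018,340.00 = 3.0568.
Operating income changes by 3.0568 × +4.8% = +14.7%.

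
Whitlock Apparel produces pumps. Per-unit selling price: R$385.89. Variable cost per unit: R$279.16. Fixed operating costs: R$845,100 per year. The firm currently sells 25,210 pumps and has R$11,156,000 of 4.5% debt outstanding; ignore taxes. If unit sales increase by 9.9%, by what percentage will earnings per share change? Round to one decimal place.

Total contribution margin = 25,210 × R$106.73 = R$2,690,663.30.
Subtracting fixed costs: EBIT = R$2,690,663.30 − R$845,100 = R$1,845,563.30.
Interest = R$502,020.00, so EBIT − I = R$1,343,543.30.
Degree of combined leverage = contribution ÷ (EBIT − I) = R$2,690,663.30 ÷ R$1,343,543.30 = 2.0027.
EPS therefore changes by 2.0027 × (+9.9%) = +19.8%.

+19.8%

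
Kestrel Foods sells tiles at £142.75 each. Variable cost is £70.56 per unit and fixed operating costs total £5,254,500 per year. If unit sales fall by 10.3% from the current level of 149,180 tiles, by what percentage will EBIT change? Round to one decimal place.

At 149,180 units, contribution = 149,180 × £72.19 = £10,769,304.20.
EBIT = £10,769,304.20 − £5,254,500 = £5,514,804.20.
So DOL = total CM / EBIT = £10,769,304.20 / £5,514,804.20 = 1.9528.
So EBIT moves 1.9528 × (-10.3%) = -20.1%.

-20.1%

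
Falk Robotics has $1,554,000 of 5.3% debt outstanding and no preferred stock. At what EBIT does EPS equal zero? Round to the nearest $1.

Annual interest = 5.3% × $1,554,000 = $82,362.00.
With no preferred dividends, EPS = 0 when EBIT exactly covers interest, so the financial break-even EBIT is $82,362.00.

$82,362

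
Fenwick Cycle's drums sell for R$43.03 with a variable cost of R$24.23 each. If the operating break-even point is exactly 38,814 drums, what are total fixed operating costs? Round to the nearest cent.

R$729,703.20

Each unit contributes R$43.03 − R$24.23 = R$18.80.
Fixed costs = break-even units × CM = 38,814 × R$18.80 = R$729,703.20.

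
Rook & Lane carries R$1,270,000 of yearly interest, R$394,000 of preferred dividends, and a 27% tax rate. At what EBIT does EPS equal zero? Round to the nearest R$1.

R$1,809,726

Grossing the preferred dividend up to pre-tax terms: R$394,000 / (1 − 0.27) = R$539,726.03.
EPS = 0 when EBIT covers interest plus the pre-tax preferred burden: R$1,270,000 + R$539,726.03 = R$1,809,726.03.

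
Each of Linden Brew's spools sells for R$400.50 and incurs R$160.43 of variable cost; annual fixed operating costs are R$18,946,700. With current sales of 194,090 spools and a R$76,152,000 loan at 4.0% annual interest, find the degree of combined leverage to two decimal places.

Total contribution margin = 194,090 × R$240.07 = R$46,595,186.30.
Operating income = contribution − fixed costs = R$46,595,186.30 − R$18,946,700 = R$27,648,486.30. Interest = R$3,046,080.00.
DOL = R$46,595,186.30 ÷ R$27,648,486.30 = 1.6853; DFL = R$27,648,486.30 ÷ R$24,602,406.30 = 1.1238.
DCL = DOL × DFL = 1.6853 × 1.1238 = 1.8939.

1.89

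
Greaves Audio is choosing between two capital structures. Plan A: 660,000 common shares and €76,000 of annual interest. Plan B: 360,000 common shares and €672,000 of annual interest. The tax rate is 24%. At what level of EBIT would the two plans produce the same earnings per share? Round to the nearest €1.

Set EPS_A = EPS_B: (EBIT − €76,000)(1 − 0.24) ÷ 660,000 = (EBIT − €672,000)(1 − 0.24) ÷ 360,000.
The (1 − t) factor cancels: (EBIT − 76,000) × 360,000 = (EBIT − 672,000) × 660,000.
EBIT × (660,000 − 360,000) = 672,000 × 660,000 − 76,000 × 360,000 = 416,160,000,000, so EBIT = 416,160,000,000 ÷ 300,000 = 1,387,200.00.

€1,387,200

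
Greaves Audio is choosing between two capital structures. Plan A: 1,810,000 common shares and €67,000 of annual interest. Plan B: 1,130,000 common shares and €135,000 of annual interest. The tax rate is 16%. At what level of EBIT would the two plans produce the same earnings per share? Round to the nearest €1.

At indifference, (EBIT − 67,000)(1 − t)/1,810,000 = (EBIT − 135,000)(1 − t)/1,130,000.
The (1 − t) factor cancels: (EBIT − 67,000) × 1,130,000 = (EBIT − 135,000) × 1,810,000.
EBIT × (1,810,000 − 1,130,000) = 135,000 × 1,810,000 − 67,000 × 1,130,000 = 168,640,000,000, so EBIT = 168,640,000,000 ÷ 680,000 = 248,000.00.

€248,000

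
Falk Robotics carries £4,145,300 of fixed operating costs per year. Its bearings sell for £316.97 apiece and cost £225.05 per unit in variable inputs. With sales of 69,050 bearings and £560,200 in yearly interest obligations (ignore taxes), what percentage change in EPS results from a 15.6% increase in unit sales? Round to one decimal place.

+60.3%

At 69,050 units, contribution = 69,050 × £91.92 = £6,347,076.00.
Operating income = contribution − fixed costs = £6,347,076.00 − £4,145,300 = £2,201,776.00.
Interest = £560,200.00, so EBIT − I = £1,641,576.00.
DCL = total CM / (EBIT − I) = £6,347,076.00 / £1,641,576.00 = 3.8665.
EPS therefore changes by 3.8665 × (+15.6%) = +60.3%.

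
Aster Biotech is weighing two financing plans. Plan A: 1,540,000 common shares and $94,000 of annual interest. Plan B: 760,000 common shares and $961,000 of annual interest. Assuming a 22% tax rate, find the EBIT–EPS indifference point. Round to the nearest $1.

Set EPS_A = EPS_B: (EBIT − $94,000)(1 − 0.22) ÷ 1,540,000 = (EBIT − $961,000)(1 − 0.22) ÷ 760,000.
Cancelling (1 − t) and cross-multiplying: 760,000·(EBIT − 94,000) = 1,540,000·(EBIT − 961,000).
Solving, EBIT = (961,000·1,540,000 − 94,000·760,000) / (1,540,000 − 760,000) = 1,408,500,000,000 / 780,000 = 1,805,769.23.

$1,805,769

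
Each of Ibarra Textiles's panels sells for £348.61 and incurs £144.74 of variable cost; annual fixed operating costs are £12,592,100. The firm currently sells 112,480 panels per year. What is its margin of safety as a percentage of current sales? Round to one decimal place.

45.1%

Each unit contributes £348.61 − £144.74 = £203.87. Break-even units = £12,592,100 ÷ £203.87 = 61,765.34; break-even revenue = 61,765.34 × £348.61 = £21,532,015.41.
Actual sales revenue = 112,480 × £348.61 = £39,211,652.80.
Margin of safety = (£39,211,652.80 − £21,532,015.41) ÷ £39,211,652.80 = 45.1%.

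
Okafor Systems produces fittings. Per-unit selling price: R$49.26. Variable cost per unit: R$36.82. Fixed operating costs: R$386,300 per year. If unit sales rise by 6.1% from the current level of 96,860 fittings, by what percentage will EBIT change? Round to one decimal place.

+9.0%

Contribution at this volume is 96,860 × R$12.44 = R$1,204,938.40.
Operating income = contribution − fixed costs = R$1,204,938.40 − R$386,300 = R$818,638.40.
Degree of operating leverage = R$1,204,938.40 / R$818,638.40 = 1.4719.
Operating income changes by 1.4719 × +6.1% = +9.0%.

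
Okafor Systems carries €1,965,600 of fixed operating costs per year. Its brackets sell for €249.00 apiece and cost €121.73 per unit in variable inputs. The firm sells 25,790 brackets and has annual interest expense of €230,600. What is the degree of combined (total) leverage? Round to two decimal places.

Total contribution margin = 25,790 × €127.27 = €3,282,293.30.
EBIT = €3,282,293.30 − €1,965,600 = €1,316,693.30. Interest = €230,600.00, so EBIT − I = €1,086,093.30.
Degree of total leverage = total CM / (EBIT − interest) = €3,282,293.30 / €1,086,093.30 = 3.0221.

3.02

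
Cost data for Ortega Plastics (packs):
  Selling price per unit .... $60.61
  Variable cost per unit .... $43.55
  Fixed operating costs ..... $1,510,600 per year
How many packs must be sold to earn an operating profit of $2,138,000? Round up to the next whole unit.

213,869 packs

Unit CM = price − variable cost = $60.61 − $43.55 = $17.06.
Need Q such that Q × $17.06 − $1,510,600 = $2,138,000, i.e. Q = $3,648,600 / $17.06 = 213,868.70 → 213,869.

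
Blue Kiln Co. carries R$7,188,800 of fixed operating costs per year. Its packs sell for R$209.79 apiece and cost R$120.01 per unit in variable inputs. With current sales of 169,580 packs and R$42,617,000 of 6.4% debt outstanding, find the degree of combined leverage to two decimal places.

At 169,580 units, contribution = 169,580 × R$89.78 = R$15,224,892.40.
Subtracting fixed costs: EBIT = R$15,224,892.40 − R$7,188,800 = R$8,036,092.40. Interest = R$2,727,488.00.
DOL = R$15,224,892.40 ÷ R$8,036,092.40 = 1.8946; DFL = R$8,036,092.40 ÷ R$5,308,604.40 = 1.5138.
Combined leverage = 1.8946 × 1.5138 = 2.8680.

2.87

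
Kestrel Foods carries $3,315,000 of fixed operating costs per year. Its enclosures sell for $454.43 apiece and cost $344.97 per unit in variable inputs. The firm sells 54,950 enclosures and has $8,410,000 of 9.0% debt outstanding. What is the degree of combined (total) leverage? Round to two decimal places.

3.10

Contribution at this volume is 54,950 × $109.46 = $6,014,827.00.
Operating income = contribution − fixed costs = $6,014,827.00 − $3,315,000 = $2,699,827.00. Interest = $756,900.00, so EBIT − I = $1,942,927.00.
Degree of total leverage = total CM / (EBIT − interest) = $6,014,827.00 / $1,942,927.00 = 3.0958.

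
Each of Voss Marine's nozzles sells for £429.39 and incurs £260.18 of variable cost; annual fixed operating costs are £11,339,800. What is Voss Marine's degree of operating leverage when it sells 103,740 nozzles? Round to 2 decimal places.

At 103,740 units, contribution = 103,740 × £169.21 = £17,553,845.40.
Operating income = contribution − fixed costs = £17,553,845.40 − £11,339,800 = £6,214,045.40.
DOL = contribution ÷ EBIT = £17,553,845.40 ÷ £6,214,045.40 = 2.8249.

2.82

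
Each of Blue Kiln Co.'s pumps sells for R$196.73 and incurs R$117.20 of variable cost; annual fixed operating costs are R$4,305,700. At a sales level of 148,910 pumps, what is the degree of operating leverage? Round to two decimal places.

1.57

At 148,910 units, contribution = 148,910 × R$79.53 = R$11,842,812.30.
Operating income = contribution − fixed costs = R$11,842,812.30 − R$4,305,700 = R$7,537,112.30.
So DOL = total CM / EBIT = R$11,842,812.30 / R$7,537,112.30 = 1.5713.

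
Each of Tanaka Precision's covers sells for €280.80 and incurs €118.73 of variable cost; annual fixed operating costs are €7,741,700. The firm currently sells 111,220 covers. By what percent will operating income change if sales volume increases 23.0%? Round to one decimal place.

+40.3%

Total contribution margin = 111,220 × €162.07 = €18,025,425.40.
Subtracting fixed costs: EBIT = €18,025,425.40 − €7,741,700 = €10,283,725.40.
DOL = contribution ÷ EBIT = €18,025,425.40 ÷ €10,283,725.40 = 1.7528.
%ΔEBIT = DOL × %ΔSales = 1.7528 × +23.0% = +40.3%.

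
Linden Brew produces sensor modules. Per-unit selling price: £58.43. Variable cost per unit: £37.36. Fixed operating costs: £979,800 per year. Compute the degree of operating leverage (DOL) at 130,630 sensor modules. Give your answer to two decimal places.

1.55

Contribution at this volume is 130,630 × £21.07 = £2,752,374.10.
Subtracting fixed costs: EBIT = £2,752,374.10 − £979,800 = £1,772,574.10.
So DOL = total CM / EBIT = £2,752,374.10 / £1,772,574.10 = 1.5528.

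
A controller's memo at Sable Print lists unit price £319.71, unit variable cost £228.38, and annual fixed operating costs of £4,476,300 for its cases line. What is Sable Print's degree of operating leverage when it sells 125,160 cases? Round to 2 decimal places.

At 125,160 units, contribution = 125,160 × £91.33 = £11,430,862.80.
Subtracting fixed costs: EBIT = £11,430,862.80 − £4,476,300 = £6,954,562.80.
So DOL = total CM / EBIT = £11,430,862.80 / £6,954,562.80 = 1.6436.

1.64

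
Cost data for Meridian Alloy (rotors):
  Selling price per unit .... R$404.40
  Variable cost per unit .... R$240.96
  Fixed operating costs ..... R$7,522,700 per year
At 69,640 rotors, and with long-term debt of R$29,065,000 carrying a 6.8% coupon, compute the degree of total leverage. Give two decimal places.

Total contribution margin = 69,640 × R$163.44 = R$11,381,961.60.
Subtracting fixed costs: EBIT = R$11,381,961.60 − R$7,522,700 = R$3,859,261.60. Interest = R$1,976,420.00.
DOL = R$11,381,961.60 ÷ R$3,859,261.60 = 2.9493; DFL = R$3,859,261.60 ÷ R$1,882,841.60 = 2.0497.
DCL = DOL × DFL = 2.9493 × 2.0497 = 6.0452.

6.05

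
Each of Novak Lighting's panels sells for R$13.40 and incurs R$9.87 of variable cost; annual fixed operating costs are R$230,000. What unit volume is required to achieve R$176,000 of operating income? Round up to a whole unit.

Contribution margin per unit = R$13.40 − R$9.87 = R$3.53.
Need Q such that Q × R$3.53 − R$230,000 = R$176,000, i.e. Q = R$406,000 / R$3.53 = 115,014.16 → 115,015.

115,015 panels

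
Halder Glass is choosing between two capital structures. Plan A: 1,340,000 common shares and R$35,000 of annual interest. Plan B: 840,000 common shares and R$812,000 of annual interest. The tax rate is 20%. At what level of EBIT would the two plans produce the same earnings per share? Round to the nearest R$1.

R$2,117,360

Set EPS_A = EPS_B: (EBIT − R$35,000)(1 − 0.20) ÷ 1,340,000 = (EBIT − R$812,000)(1 − 0.20) ÷ 840,000.
Cancelling (1 − t) and cross-multiplying: 840,000·(EBIT − 35,000) = 1,340,000·(EBIT − 812,000).
Solving, EBIT = (812,000·1,340,000 − 35,000·840,000) / (1,340,000 − 840,000) = 1,058,680,000,000 / 500,000 = 2,117,360.00.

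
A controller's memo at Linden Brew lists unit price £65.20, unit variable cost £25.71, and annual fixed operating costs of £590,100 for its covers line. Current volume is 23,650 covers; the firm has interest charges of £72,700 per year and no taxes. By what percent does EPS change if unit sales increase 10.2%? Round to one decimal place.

At 23,650 units, contribution = 23,650 × £39.49 = £933,938.50.
Subtracting fixed costs: EBIT = £933,938.50 − £590,100 = £343,838.50.
After interest of £72,700.00, pre-tax earnings = £271,138.50.
DCL = total CM / (EBIT − I) = £933,938.50 / £271,138.50 = 3.4445.
EPS therefore changes by 3.4445 × (+10.2%) = +35.1%.

+35.1%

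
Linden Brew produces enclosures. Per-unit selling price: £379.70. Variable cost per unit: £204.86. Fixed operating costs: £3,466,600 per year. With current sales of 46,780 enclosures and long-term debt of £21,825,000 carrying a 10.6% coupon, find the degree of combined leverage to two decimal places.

3.41

At 46,780 units, contribution = 46,780 × £174.84 = £8,179,015.20.
Operating income = contribution − fixed costs = £8,179,015.20 − £3,466,600 = £4,712,415.20. Interest = £2,313,450.00, so EBIT − I = £2,398,965.20.
DCL = contribution ÷ (EBIT − I) = £8,179,015.20 ÷ £2,398,965.20 = 3.4094.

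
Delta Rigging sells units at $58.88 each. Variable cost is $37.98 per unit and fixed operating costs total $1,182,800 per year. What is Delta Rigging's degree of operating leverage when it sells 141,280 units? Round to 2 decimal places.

Contribution at this volume is 141,280 × $20.90 = $2,952,752.00.
Subtracting fixed costs: EBIT = $2,952,752.00 − $1,182,800 = $1,769,952.00.
DOL = contribution ÷ EBIT = $2,952,752.00 ÷ $1,769,952.00 = 1.6683.

1.67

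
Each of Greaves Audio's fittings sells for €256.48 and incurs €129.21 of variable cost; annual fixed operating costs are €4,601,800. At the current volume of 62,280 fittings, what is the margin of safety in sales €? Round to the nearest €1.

€6,699,828

Contribution margin per unit = €256.48 − €129.21 = €127.27. Break-even units = €4,601,800 ÷ €127.27 = 36,157.77; break-even revenue = 36,157.77 × €256.48 = €9,273,746.08.
Current sales = 62,280 × €256.48 = €15,973,574.40.
Margin of safety = €15,973,574.40 − €9,273,746.08 = €6,699,828.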